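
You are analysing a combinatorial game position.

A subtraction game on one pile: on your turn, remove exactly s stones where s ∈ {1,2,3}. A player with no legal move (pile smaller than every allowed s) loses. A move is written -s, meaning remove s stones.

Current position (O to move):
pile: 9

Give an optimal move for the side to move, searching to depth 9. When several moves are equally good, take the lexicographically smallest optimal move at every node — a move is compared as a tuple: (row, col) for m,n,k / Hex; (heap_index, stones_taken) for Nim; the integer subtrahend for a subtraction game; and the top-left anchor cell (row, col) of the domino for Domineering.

[9] O move#1: -1:+1/8*, -2:-1/7, -3:-1/6
[8] X move#2: -1:-1/7*, -2:-1/6, -3:-1/5
[7] O move#3: -1:-1/6, -2:-1/5, -3:+1/4*
[4] X move#4: -1:-1/3*, -2:-1/2, -3:-1/1
[3] O move#5: -1:-1/2, -2:-1/1, -3:+1/0*
[0] end (terminal -1, X#6); searched 9 to 9

O's best at [9]: -1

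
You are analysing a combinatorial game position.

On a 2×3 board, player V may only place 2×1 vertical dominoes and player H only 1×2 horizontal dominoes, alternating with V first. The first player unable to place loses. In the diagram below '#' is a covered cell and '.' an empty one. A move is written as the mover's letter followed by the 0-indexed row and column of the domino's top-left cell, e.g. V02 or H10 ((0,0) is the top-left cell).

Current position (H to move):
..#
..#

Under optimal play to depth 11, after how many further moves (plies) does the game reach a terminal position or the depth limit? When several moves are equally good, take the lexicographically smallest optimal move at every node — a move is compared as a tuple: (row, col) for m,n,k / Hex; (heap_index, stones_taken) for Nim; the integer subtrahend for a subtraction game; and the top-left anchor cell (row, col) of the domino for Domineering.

[..#/..#] H move#1: H00:+1/###/..#*, H10:+1/..#/###
[###/..#] end (terminal -1, V#2); searched ..#/..# to 11

PV length from [..#/..#]: 1 ply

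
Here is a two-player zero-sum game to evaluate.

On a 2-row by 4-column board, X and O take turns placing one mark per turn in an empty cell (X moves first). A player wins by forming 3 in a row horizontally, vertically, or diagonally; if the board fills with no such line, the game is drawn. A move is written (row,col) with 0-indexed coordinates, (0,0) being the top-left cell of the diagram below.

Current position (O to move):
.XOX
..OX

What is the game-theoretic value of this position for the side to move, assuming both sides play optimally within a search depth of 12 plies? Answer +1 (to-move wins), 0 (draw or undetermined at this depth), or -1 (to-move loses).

[.XOX/..OX] O move#1: (0,0):+0/OXOX/..OX*, (1,0):+0/.XOX/O.OX, (1,1):+0/.XOX/.OOX
[OXOX/..OX] X move#2: (1,0):+0/OXOX/X.OX*, (1,1):+0/OXOX/.XOX
[OXOX/X.OX] O move#3: (1,1):+0/OXOX/XOOX*
[OXOX/XOOX] end (terminal +0, X#4); searched .XOX/..OX to 12

value(.XOX/..OX, O) = 0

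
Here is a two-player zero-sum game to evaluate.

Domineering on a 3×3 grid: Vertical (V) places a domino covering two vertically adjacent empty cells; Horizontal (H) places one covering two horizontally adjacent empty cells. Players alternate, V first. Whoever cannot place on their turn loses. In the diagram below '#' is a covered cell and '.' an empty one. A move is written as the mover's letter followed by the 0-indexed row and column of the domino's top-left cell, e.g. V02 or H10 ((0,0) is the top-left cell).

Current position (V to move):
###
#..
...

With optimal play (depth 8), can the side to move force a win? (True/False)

p1 V@[###/#../...]: V11[###/##./.#.]+1* V12[###/#.#/..#]-1
p2 H@[###/##./.#.] terminal -1; root [###/#../...] d8

V winning at [###/#../...]: True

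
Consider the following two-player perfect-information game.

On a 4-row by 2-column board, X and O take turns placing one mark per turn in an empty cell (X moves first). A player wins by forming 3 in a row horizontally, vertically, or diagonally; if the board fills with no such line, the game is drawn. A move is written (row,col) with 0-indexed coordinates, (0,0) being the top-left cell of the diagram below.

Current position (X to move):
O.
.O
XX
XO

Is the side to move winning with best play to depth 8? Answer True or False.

X winning at [O./.O/XX/XO]: True

ply 1, X at O./.O/XX/XO | (0,1)=+0→OX/.O/XX/XO; (1,0)=+1→O./XO/XX/XO*
ply 2: O./XO/XX/XO is terminal -1 (O); from O./.O/XX/XO depth 8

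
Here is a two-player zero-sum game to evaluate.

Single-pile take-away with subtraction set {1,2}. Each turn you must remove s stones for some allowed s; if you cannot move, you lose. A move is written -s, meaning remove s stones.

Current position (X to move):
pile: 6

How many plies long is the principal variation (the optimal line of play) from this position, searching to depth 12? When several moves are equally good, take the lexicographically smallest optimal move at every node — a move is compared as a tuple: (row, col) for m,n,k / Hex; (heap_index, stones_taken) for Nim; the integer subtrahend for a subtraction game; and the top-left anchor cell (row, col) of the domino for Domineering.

PV length from [6]: 4 plies

ply 1, X at 6 | -1=-1→5*; -2=-1→4
ply 2, O at 5 | -1=-1→4; -2=+1→3*
ply 3, X at 3 | -1=-1→2*; -2=-1→1
ply 4, O at 2 | -1=-1→1; -2=+1→0*
ply 5: 0 is terminal -1 (X); from 6 depth 12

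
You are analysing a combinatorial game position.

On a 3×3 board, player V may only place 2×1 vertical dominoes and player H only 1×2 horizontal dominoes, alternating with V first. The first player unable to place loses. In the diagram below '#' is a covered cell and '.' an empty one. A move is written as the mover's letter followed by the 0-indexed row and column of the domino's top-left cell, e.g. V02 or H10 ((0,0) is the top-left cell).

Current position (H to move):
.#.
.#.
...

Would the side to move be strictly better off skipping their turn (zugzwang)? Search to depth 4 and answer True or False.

[.#./.#./...] H move#1: H20:-1/.#./.#./##.*, H21:-1/.#./.#./.##
[.#./.#./##.] V move#2: V00:+1/##./##./##.*, V02:+1/.##/.##/##., V12:+1/.#./.##/###
[##./##./##.] end (terminal -1, H#3); searched .#./.#./... to 4
suppose H passes — search the same position with V to move:
pass> [.#./.#./...] V move#1: V00:+1/##./##./...*, V02:+1/.##/.##/..., V10:+1/.#./##./#.., V12:+1/.#./.##/..#
pass> [##./##./...] H move#2: H20:-1/##./##./##.*, H21:-1/##./##./.##
pass> [##./##./##.] V move#3: V02:+1/###/###/##.*, V12:+1/##./###/###
pass> [###/###/##.] end (terminal -1, H#4); searched .#./.#./... to 4
for H: play -1, pass -1

zugzwang(.#./.#./..., H) = False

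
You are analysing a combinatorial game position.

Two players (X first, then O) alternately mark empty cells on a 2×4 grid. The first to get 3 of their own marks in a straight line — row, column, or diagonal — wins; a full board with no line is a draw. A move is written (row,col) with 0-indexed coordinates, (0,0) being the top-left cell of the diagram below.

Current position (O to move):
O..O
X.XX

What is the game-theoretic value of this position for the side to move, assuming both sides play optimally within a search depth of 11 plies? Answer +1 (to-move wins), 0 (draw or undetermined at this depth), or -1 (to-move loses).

ply 1, O at O..O/X.XX | (0,1)=-1→OO.O/X.XX; (0,2)=-1→O.OO/X.XX; (1,1)=+0→O..O/XOXX*
ply 2, X at O..O/XOXX | (0,1)=+0→OX.O/XOXX*; (0,2)=+0→O.XO/XOXX
ply 3, O at OX.O/XOXX | (0,2)=+0→OXOO/XOXX*
ply 4: OXOO/XOXX is terminal +0 (X); from O..O/X.XX depth 11

value(O..O/X.XX, O) = 0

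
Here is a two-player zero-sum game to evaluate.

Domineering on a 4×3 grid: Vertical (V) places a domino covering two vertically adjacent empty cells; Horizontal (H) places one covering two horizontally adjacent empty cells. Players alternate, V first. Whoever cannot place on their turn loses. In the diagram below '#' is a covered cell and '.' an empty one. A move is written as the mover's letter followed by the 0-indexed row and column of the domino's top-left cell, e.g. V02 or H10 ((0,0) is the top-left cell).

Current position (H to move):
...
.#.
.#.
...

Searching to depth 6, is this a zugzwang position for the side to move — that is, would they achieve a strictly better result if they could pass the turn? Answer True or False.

[.../.#./.#./...] H move#1: H00:-1/##./.#./.#./...*, H01:-1/.##/.#./.#./..., H30:-1/.../.#./.#./##., H31:-1/.../.#./.#./.##
[##./.#./.#./...] V move#2: V02:+1/###/.##/.#./...*, V10:+1/##./##./##./..., V12:+1/##./.##/.##/..., V20:+1/##./.#./##./#.., V22:+1/##./.#./.##/..#
[###/.##/.#./...] H move#3: H30:-1/###/.##/.#./##.*, H31:-1/###/.##/.#./.##
[###/.##/.#./##.] V move#4: V10:+1/###/###/##./##.*, V22:+1/###/.##/.##/###
[###/###/##./##.] end (terminal -1, H#5); searched .../.#./.#./... to 6
suppose H passes — search the same position with V to move:
pass> [.../.#./.#./...] V move#1: V00:+1/#../##./.#./...*, V02:+1/..#/.##/.#./..., V10:-1/.../##./##./..., V12:-1/.../.##/.##/..., V20:+1/.../.#./##./#.., V22:+1/.../.#./.##/..#
pass> [#../##./.#./...] H move#2: H01:-1/###/##./.#./...*, H30:-1/#../##./.#./##., H31:-1/#../##./.#./.##
pass> [###/##./.#./...] V move#3: V12:-1/###/###/.##/..., V20:+1/###/##./##./#..*, V22:-1/###/##./.##/..#
pass> [###/##./##./#..] H move#4: H31:-1/###/##./##./###*
pass> [###/##./##./###] V move#5: V12:+1/###/###/###/###*
pass> [###/###/###/###] end (terminal -1, H#6); searched .../.#./.#./... to 6
for H: play -1, pass -1

zugzwang(.../.#./.#./..., H) = False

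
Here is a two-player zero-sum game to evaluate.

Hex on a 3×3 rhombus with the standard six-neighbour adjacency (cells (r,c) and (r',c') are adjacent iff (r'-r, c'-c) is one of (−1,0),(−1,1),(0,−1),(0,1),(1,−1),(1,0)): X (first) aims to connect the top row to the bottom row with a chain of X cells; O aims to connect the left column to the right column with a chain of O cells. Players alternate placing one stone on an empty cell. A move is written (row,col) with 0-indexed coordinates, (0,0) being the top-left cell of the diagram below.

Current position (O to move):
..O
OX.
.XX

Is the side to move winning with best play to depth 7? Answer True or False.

p1 O@[..O/OX./.XX]: (0,0)[O.O/OX./.XX]-1 (0,1)[.OO/OX./.XX]+1* (1,2)[..O/OXO/.XX]-1 (2,0)[..O/OX./OXX]-1
p2 X@[.OO/OX./.XX] terminal -1; root [..O/OX./.XX] d7

O winning at [..O/OX./.XX]: True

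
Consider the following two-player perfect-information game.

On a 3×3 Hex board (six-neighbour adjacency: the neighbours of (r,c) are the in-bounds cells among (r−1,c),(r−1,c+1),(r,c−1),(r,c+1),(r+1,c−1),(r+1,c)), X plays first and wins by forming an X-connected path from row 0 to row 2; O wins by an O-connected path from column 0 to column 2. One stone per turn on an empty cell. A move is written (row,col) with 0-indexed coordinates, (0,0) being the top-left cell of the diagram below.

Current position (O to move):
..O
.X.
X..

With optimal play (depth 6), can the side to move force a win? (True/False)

p1 O@[..O/.X./X..]: (0,0)[O.O/.X./X..]-1 (0,1)[.OO/.X./X..]+1* (1,0)[..O/OX./X..]-1 (1,2)[..O/.XO/X..]-1 (2,1)[..O/.X./XO.]-1 (2,2)[..O/.X./X.O]-1
p2 X@[.OO/.X./X..]: (0,0)[XOO/.X./X..]-1* (1,0)[.OO/XX./X..]-1 (1,2)[.OO/.XX/X..]-1 (2,1)[.OO/.X./XX.]-1 (2,2)[.OO/.X./X.X]-1
p3 O@[XOO/.X./X..]: (1,0)[XOO/OX./X..]+1* (1,2)[XOO/.XO/X..]-1 (2,1)[XOO/.X./XO.]-1 (2,2)[XOO/.X./X.O]-1
p4 X@[XOO/OX./X..] terminal -1; root [..O/.X./X..] d6

O winning at [..O/.X./X..]: True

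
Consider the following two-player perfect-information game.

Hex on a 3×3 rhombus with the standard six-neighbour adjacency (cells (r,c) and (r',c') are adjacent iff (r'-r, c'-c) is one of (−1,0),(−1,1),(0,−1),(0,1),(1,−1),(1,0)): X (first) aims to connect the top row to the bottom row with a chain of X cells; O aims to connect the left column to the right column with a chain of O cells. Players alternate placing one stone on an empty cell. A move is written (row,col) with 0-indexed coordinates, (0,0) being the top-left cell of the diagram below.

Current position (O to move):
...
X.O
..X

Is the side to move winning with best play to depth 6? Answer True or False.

O winning at [.../X.O/..X]: True

p1 O@[.../X.O/..X]: (0,0)[O../X.O/..X]-1 (0,1)[.O./X.O/..X]-1 (0,2)[..O/X.O/..X]-1 (1,1)[.../XOO/..X]-1 (2,0)[.../X.O/O.X]+1* (2,1)[.../X.O/.OX]-1
p2 X@[.../X.O/O.X]: (0,0)[X../X.O/O.X]-1* (0,1)[.X./X.O/O.X]-1 (0,2)[..X/X.O/O.X]-1 (1,1)[.../XXO/O.X]-1 (2,1)[.../X.O/OXX]-1
p3 O@[X../X.O/O.X]: (0,1)[XO./X.O/O.X]+1* (0,2)[X.O/X.O/O.X]+1 (1,1)[X../XOO/O.X]+1 (2,1)[X../X.O/OOX]+1
p4 X@[XO./X.O/O.X]: (0,2)[XOX/X.O/O.X]-1* (1,1)[XO./XXO/O.X]-1 (2,1)[XO./X.O/OXX]-1
p5 O@[XOX/X.O/O.X]: (1,1)[XOX/XOO/O.X]+1* (2,1)[XOX/X.O/OOX]+1
p6 X@[XOX/XOO/O.X] terminal -1; root [.../X.O/..X] d6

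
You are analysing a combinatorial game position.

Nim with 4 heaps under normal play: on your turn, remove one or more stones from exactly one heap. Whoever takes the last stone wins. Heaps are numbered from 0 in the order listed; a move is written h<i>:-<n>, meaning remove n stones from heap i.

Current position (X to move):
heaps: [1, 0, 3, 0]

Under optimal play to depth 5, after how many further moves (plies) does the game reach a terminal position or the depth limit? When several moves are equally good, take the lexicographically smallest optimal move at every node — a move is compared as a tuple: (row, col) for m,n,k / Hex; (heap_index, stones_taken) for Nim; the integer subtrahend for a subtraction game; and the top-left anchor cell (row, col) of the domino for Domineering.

p1 X@[(1,0,3,0)]: h0:-1[(0,0,3,0)]-1 h2:-1[(1,0,2,0)]-1 h2:-2[(1,0,1,0)]+1* h2:-3[(1,0,0,0)]-1
p2 O@[(1,0,1,0)]: h0:-1[(0,0,1,0)]-1* h2:-1[(1,0,0,0)]-1
p3 X@[(0,0,1,0)]: h2:-1[(0,0,0,0)]+1*
p4 O@[(0,0,0,0)] terminal -1; root [(1,0,3,0)] d5

PV length from [(1,0,3,0)]: 3 plies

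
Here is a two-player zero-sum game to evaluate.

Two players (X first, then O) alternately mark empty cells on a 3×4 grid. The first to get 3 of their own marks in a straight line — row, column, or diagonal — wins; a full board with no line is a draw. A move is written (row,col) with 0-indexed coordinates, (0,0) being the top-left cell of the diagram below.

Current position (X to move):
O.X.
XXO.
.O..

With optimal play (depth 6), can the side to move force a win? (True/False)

ply 1, X at O.X./XXO./.O.. | (0,1)=-1→OXX./XXO./.O..; (0,3)=+1→O.XX/XXO./.O..*; (1,3)=-1→O.X./XXOX/.O..; (2,0)=+1→O.X./XXO./XO..; (2,2)=-1→O.X./XXO./.OX.; (2,3)=-1→O.X./XXO./.O.X
ply 2, O at O.XX/XXO./.O.. | (0,1)=-1→OOXX/XXO./.O..*; (1,3)=-1→O.XX/XXOO/.O..; (2,0)=-1→O.XX/XXO./OO..; (2,2)=-1→O.XX/XXO./.OO.; (2,3)=-1→O.XX/XXO./.O.O
ply 3, X at OOXX/XXO./.O.. | (1,3)=-1→OOXX/XXOX/.O..; (2,0)=+1→OOXX/XXO./XO..*; (2,2)=-1→OOXX/XXO./.OX.; (2,3)=+1→OOXX/XXO./.O.X
ply 4: OOXX/XXO./XO.. is terminal -1 (O); from O.X./XXO./.O.. depth 6

X winning at [O.X./XXO./.O..]: True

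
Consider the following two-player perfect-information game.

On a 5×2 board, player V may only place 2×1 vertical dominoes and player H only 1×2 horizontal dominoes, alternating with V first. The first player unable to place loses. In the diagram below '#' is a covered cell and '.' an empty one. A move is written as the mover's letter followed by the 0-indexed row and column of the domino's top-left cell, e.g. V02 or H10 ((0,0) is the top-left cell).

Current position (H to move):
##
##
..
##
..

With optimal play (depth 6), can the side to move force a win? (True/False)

H winning at [##/##/../##/..]: True

ply 1, H at ##/##/../##/.. | H20=+1→##/##/##/##/..*; H40=+1→##/##/../##/##
ply 2: ##/##/##/##/.. is terminal -1 (V); from ##/##/../##/.. depth 6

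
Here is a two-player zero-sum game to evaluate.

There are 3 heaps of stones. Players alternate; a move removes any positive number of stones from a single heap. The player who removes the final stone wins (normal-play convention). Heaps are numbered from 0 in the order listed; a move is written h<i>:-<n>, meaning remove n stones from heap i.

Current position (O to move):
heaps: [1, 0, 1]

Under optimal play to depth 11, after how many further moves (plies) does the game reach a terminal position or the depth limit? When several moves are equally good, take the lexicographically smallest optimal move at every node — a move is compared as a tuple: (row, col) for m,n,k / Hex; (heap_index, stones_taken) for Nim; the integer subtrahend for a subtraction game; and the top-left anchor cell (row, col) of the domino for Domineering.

[(1,0,1)] O move#1: h0:-1:-1/(0,0,1)*, h2:-1:-1/(1,0,0)
[(0,0,1)] X move#2: h2:-1:+1/(0,0,0)*
[(0,0,0)] end (terminal -1, O#3); searched (1,0,1) to 11

PV length from [(1,0,1)]: 2 plies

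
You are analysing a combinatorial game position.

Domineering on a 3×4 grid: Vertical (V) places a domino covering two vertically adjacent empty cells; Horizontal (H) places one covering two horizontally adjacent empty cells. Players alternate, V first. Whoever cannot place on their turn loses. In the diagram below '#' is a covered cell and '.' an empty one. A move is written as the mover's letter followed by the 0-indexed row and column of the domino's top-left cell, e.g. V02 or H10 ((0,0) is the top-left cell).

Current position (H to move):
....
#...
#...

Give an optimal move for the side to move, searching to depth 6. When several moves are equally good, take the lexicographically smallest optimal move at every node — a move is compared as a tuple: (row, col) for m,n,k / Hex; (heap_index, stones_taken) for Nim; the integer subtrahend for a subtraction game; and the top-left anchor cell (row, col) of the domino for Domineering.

p1 H@[..../#.../#...]: H00[##../#.../#...]-1 H01[.##./#.../#...]-1 H02[..##/#.../#...]-1 H11[..../###./#...]+1* H12[..../#.##/#...]+1 H21[..../#.../###.]-1 H22[..../#.../#.##]-1
p2 V@[..../###./#...]: V03[...#/####/#...]-1* V13[..../####/#..#]-1
p3 H@[...#/####/#...]: H00[##.#/####/#...]+1* H01[.###/####/#...]+1 H21[...#/####/###.]+1 H22[...#/####/#.##]+1
p4 V@[##.#/####/#...] terminal -1; root [..../#.../#...] d6

H's best at [..../#.../#...]: H11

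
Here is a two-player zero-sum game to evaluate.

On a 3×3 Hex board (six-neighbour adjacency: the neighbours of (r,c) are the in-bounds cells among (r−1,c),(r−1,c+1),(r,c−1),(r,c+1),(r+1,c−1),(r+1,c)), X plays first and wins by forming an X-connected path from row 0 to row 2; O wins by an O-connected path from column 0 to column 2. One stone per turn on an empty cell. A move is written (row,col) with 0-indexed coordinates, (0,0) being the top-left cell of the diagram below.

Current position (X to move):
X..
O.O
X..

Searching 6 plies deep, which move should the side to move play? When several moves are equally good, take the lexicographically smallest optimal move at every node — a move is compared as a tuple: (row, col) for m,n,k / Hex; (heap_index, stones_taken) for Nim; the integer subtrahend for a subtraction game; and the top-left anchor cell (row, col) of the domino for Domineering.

X's best at [X../O.O/X..]: (1,1)

ply 1, X at X../O.O/X.. | (0,1)=-1→XX./O.O/X..; (0,2)=-1→X.X/O.O/X..; (1,1)=+1→X../OXO/X..*; (2,1)=-1→X../O.O/XX.; (2,2)=-1→X../O.O/X.X
ply 2, O at X../OXO/X.. | (0,1)=-1→XO./OXO/X..*; (0,2)=-1→X.O/OXO/X..; (2,1)=-1→X../OXO/XO.; (2,2)=-1→X../OXO/X.O
ply 3, X at XO./OXO/X.. | (0,2)=+1→XOX/OXO/X..*; (2,1)=-1→XO./OXO/XX.; (2,2)=-1→XO./OXO/X.X
ply 4: XOX/OXO/X.. is terminal -1 (O); from X../O.O/X.. depth 6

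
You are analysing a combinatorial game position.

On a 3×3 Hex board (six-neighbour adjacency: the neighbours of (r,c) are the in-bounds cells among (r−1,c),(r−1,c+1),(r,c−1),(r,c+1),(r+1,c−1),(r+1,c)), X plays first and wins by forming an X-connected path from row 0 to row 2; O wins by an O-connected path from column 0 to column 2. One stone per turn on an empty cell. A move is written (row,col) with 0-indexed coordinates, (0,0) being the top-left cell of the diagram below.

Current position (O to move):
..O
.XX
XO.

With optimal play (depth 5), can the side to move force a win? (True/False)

ply 1, O at ..O/.XX/XO. | (0,0)=-1→O.O/.XX/XO.; (0,1)=+1→.OO/.XX/XO.*; (1,0)=-1→..O/OXX/XO.; (2,2)=-1→..O/.XX/XOO
ply 2, X at .OO/.XX/XO. | (0,0)=-1→XOO/.XX/XO.*; (1,0)=-1→.OO/XXX/XO.; (2,2)=-1→.OO/.XX/XOX
ply 3, O at XOO/.XX/XO. | (1,0)=+1→XOO/OXX/XO.*; (2,2)=-1→XOO/.XX/XOO
ply 4: XOO/OXX/XO. is terminal -1 (X); from ..O/.XX/XO. depth 5

O winning at [..O/.XX/XO.]: True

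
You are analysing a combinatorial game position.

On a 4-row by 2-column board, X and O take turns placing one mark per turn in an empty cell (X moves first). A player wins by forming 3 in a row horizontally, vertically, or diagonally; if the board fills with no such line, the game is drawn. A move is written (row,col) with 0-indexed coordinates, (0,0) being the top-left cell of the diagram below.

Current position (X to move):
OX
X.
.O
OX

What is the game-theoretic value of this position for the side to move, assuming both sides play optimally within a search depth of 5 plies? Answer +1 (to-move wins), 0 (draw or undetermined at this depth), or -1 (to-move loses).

value(OX/X./.O/OX, X) = 0

ply 1, X at OX/X./.O/OX | (1,1)=+0→OX/XX/.O/OX*; (2,0)=+0→OX/X./XO/OX
ply 2, O at OX/XX/.O/OX | (2,0)=+0→OX/XX/OO/OX*
ply 3: OX/XX/OO/OX is terminal +0 (X); from OX/X./.O/OX depth 5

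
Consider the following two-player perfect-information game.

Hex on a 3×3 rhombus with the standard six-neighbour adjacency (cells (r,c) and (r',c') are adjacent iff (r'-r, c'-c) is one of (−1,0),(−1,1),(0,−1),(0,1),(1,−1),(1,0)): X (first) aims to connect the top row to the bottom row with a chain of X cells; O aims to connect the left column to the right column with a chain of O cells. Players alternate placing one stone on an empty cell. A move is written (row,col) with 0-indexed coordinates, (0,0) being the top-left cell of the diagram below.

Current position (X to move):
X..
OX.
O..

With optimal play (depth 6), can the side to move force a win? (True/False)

X winning at [X../OX./O..]: True

p1 X@[X../OX./O..]: (0,1)[XX./OX./O..]-1 (0,2)[X.X/OX./O..]-1 (1,2)[X../OXX/O..]+1* (2,1)[X../OX./OX.]+1 (2,2)[X../OX./O.X]+1
p2 O@[X../OXX/O..]: (0,1)[XO./OXX/O..]-1* (0,2)[X.O/OXX/O..]-1 (2,1)[X../OXX/OO.]-1 (2,2)[X../OXX/O.O]-1
p3 X@[XO./OXX/O..]: (0,2)[XOX/OXX/O..]+1* (2,1)[XO./OXX/OX.]-1 (2,2)[XO./OXX/O.X]-1
p4 O@[XOX/OXX/O..]: (2,1)[XOX/OXX/OO.]-1* (2,2)[XOX/OXX/O.O]-1
p5 X@[XOX/OXX/OO.]: (2,2)[XOX/OXX/OOX]+1*
p6 O@[XOX/OXX/OOX] terminal -1; root [X../OX./O..] d6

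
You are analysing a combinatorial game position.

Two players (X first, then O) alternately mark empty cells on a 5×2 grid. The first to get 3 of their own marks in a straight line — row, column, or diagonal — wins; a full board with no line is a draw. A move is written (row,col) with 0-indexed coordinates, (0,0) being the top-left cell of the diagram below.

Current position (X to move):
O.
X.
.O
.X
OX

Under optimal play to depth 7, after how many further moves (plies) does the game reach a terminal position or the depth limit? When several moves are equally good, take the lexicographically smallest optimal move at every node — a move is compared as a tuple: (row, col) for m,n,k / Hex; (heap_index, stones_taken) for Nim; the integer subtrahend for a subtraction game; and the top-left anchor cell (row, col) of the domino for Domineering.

PV length from [O./X./.O/.X/OX]: 4 plies

p1 X@[O./X./.O/.X/OX]: (0,1)[OX/X./.O/.X/OX]+0* (1,1)[O./XX/.O/.X/OX]+0 (2,0)[O./X./XO/.X/OX]+0 (3,0)[O./X./.O/XX/OX]+0
p2 O@[OX/X./.O/.X/OX]: (1,1)[OX/XO/.O/.X/OX]+0* (2,0)[OX/X./OO/.X/OX]+0 (3,0)[OX/X./.O/OX/OX]+0
p3 X@[OX/XO/.O/.X/OX]: (2,0)[OX/XO/XO/.X/OX]+0* (3,0)[OX/XO/.O/XX/OX]+0
p4 O@[OX/XO/XO/.X/OX]: (3,0)[OX/XO/XO/OX/OX]+0*
p5 X@[OX/XO/XO/OX/OX] terminal +0; root [O./X./.O/.X/OX] d7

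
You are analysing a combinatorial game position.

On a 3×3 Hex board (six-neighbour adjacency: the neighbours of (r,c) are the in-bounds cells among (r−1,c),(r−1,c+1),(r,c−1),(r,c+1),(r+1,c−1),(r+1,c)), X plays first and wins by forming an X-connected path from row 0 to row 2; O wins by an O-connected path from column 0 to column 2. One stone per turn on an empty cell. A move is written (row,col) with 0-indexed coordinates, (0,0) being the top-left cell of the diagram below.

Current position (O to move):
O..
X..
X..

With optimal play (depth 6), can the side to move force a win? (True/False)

O winning at [O../X../X..]: False

[O../X../X..] O move#1: (0,1):-1/OO./X../X..*, (0,2):-1/O.O/X../X.., (1,1):-1/O../XO./X.., (1,2):-1/O../X.O/X.., (2,1):-1/O../X../XO., (2,2):-1/O../X../X.O
[OO./X../X..] X move#2: (0,2):+1/OOX/X../X..*, (1,1):-1/OO./XX./X.., (1,2):-1/OO./X.X/X.., (2,1):-1/OO./X../XX., (2,2):-1/OO./X../X.X
[OOX/X../X..] O move#3: (1,1):-1/OOX/XO./X..*, (1,2):-1/OOX/X.O/X.., (2,1):-1/OOX/X../XO., (2,2):-1/OOX/X../X.O
[OOX/XO./X..] X move#4: (1,2):+1/OOX/XOX/X..*, (2,1):-1/OOX/XO./XX., (2,2):-1/OOX/XO./X.X
[OOX/XOX/X..] O move#5: (2,1):-1/OOX/XOX/XO.*, (2,2):-1/OOX/XOX/X.O
[OOX/XOX/XO.] X move#6: (2,2):+1/OOX/XOX/XOX*
[OOX/XOX/XOX] end (terminal -1, O#7); searched O../X../X.. to 6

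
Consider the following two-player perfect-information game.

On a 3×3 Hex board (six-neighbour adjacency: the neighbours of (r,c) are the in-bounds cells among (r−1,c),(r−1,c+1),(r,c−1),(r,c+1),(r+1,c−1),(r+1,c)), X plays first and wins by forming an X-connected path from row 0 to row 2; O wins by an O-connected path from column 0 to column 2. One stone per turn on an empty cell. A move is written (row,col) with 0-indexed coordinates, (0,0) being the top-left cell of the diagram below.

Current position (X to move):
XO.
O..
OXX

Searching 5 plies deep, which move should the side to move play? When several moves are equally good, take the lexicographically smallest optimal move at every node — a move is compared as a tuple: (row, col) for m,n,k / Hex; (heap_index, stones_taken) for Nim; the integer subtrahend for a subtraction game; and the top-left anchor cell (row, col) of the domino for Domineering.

ply 1, X at XO./O../OXX | (0,2)=+1→XOX/O../OXX*; (1,1)=-1→XO./OX./OXX; (1,2)=-1→XO./O.X/OXX
ply 2, O at XOX/O../OXX | (1,1)=-1→XOX/OO./OXX*; (1,2)=-1→XOX/O.O/OXX
ply 3, X at XOX/OO./OXX | (1,2)=+1→XOX/OOX/OXX*
ply 4: XOX/OOX/OXX is terminal -1 (O); from XO./O../OXX depth 5

X's best at [XO./O../OXX]: (0,2)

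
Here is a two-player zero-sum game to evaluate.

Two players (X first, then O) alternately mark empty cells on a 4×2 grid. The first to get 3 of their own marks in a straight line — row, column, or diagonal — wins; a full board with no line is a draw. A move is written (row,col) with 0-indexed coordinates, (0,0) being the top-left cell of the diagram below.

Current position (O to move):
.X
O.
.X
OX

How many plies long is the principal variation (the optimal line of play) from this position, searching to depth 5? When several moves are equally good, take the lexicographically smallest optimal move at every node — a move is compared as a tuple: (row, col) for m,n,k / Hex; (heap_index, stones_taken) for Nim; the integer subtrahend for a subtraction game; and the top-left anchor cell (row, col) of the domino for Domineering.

PV length from [.X/O./.X/OX]: 1 ply

[.X/O./.X/OX] O move#1: (0,0):-1/OX/O./.X/OX, (1,1):+0/.X/OO/.X/OX, (2,0):+1/.X/O./OX/OX*
[.X/O./OX/OX] end (terminal -1, X#2); searched .X/O./.X/OX to 5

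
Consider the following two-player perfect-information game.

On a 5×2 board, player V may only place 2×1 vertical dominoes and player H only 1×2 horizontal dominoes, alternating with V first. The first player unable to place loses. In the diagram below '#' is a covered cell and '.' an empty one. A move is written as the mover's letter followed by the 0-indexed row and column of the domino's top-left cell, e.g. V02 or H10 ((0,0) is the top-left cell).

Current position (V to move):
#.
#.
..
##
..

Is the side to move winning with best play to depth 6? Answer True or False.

ply 1, V at #./#./../##/.. | V01=-1→##/##/../##/..*; V11=-1→#./##/.#/##/..
ply 2, H at ##/##/../##/.. | H20=+1→##/##/##/##/..*; H40=+1→##/##/../##/##
ply 3: ##/##/##/##/.. is terminal -1 (V); from #./#./../##/.. depth 6

V winning at [#./#./../##/..]: False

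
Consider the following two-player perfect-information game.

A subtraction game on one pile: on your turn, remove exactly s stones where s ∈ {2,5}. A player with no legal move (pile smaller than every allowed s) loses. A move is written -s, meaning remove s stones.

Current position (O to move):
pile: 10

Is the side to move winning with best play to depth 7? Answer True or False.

p1 O@[10]: -2[8]+1* -5[5]-1
p2 X@[8]: -2[6]-1* -5[3]-1
p3 O@[6]: -2[4]+1* -5[1]+1
p4 X@[4]: -2[2]-1*
p5 O@[2]: -2[0]+1*
p6 X@[0] terminal -1; root [10] d7

O winning at [10]: True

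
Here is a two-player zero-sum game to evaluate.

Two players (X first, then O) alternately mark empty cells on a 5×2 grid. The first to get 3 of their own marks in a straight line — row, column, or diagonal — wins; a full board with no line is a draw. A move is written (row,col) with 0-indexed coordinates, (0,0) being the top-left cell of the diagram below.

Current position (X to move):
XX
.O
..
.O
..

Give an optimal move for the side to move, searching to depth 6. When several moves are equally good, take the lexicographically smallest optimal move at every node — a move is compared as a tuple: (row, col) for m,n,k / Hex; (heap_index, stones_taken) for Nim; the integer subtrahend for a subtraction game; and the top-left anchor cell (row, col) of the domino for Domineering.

X's best at [XX/.O/../.O/..]: (2,1)

ply 1, X at XX/.O/../.O/.. | (1,0)=-1→XX/XO/../.O/..; (2,0)=-1→XX/.O/X./.O/..; (2,1)=+0→XX/.O/.X/.O/..*; (3,0)=-1→XX/.O/../XO/..; (4,0)=-1→XX/.O/../.O/X.; (4,1)=-1→XX/.O/../.O/.X
ply 2, O at XX/.O/.X/.O/.. | (1,0)=+0→XX/OO/.X/.O/..*; (2,0)=+0→XX/.O/OX/.O/..; (3,0)=+0→XX/.O/.X/OO/..; (4,0)=+0→XX/.O/.X/.O/O.; (4,1)=+0→XX/.O/.X/.O/.O
ply 3, X at XX/OO/.X/.O/.. | (2,0)=+0→XX/OO/XX/.O/..*; (3,0)=+0→XX/OO/.X/XO/..; (4,0)=+0→XX/OO/.X/.O/X.; (4,1)=+0→XX/OO/.X/.O/.X
ply 4, O at XX/OO/XX/.O/.. | (3,0)=+0→XX/OO/XX/OO/..*; (4,0)=+0→XX/OO/XX/.O/O.; (4,1)=+0→XX/OO/XX/.O/.O
ply 5, X at XX/OO/XX/OO/.. | (4,0)=+0→XX/OO/XX/OO/X.*; (4,1)=+0→XX/OO/XX/OO/.X
ply 6, O at XX/OO/XX/OO/X. | (4,1)=+0→XX/OO/XX/OO/XO*
ply 7: XX/OO/XX/OO/XO is terminal +0 (X); from XX/.O/../.O/.. depth 6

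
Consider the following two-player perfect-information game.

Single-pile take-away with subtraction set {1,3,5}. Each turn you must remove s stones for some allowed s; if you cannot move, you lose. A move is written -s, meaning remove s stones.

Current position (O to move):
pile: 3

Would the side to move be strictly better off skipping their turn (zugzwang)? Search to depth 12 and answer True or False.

zugzwang(3, O) = False

ply 1, O at 3 | -1=+1→2*; -3=+1→0
ply 2, X at 2 | -1=-1→1*
ply 3, O at 1 | -1=+1→0*
ply 4: 0 is terminal -1 (X); from 3 depth 12
suppose O passes — search the same position with X to move:
pass> ply 1, X at 3 | -1=+1→2*; -3=+1→0
pass> ply 2, O at 2 | -1=-1→1*
pass> ply 3, X at 1 | -1=+1→0*
pass> ply 4: 0 is terminal -1 (O); from 3 depth 12
for O: play +1, pass -1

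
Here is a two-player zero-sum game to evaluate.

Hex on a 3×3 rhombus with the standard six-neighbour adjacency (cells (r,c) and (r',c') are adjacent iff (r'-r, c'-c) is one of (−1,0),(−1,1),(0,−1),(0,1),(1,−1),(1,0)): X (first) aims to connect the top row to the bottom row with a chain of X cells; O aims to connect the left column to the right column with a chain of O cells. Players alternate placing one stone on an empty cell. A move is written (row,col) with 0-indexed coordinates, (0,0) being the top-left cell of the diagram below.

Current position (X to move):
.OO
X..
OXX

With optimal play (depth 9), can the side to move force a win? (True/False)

X winning at [.OO/X../OXX]: False

p1 X@[.OO/X../OXX]: (0,0)[XOO/X../OXX]-1* (1,1)[.OO/XX./OXX]-1 (1,2)[.OO/X.X/OXX]-1
p2 O@[XOO/X../OXX]: (1,1)[XOO/XO./OXX]+1* (1,2)[XOO/X.O/OXX]-1
p3 X@[XOO/XO./OXX] terminal -1; root [.OO/X../OXX] d9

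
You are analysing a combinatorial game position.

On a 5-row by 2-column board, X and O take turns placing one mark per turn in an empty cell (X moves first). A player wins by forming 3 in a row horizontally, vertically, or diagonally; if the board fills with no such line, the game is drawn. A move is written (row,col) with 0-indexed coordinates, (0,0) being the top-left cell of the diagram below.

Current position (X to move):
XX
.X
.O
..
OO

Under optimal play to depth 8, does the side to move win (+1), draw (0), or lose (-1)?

value(XX/.X/.O/../OO, X) = 0

[XX/.X/.O/../OO] X move#1: (1,0):-1/XX/XX/.O/../OO, (2,0):-1/XX/.X/XO/../OO, (3,0):-1/XX/.X/.O/X./OO, (3,1):+0/XX/.X/.O/.X/OO*
[XX/.X/.O/.X/OO] O move#2: (1,0):+0/XX/OX/.O/.X/OO*, (2,0):+0/XX/.X/OO/.X/OO, (3,0):+0/XX/.X/.O/OX/OO
[XX/OX/.O/.X/OO] X move#3: (2,0):+0/XX/OX/XO/.X/OO*, (3,0):+0/XX/OX/.O/XX/OO
[XX/OX/XO/.X/OO] O move#4: (3,0):+0/XX/OX/XO/OX/OO*
[XX/OX/XO/OX/OO] end (terminal +0, X#5); searched XX/.X/.O/../OO to 8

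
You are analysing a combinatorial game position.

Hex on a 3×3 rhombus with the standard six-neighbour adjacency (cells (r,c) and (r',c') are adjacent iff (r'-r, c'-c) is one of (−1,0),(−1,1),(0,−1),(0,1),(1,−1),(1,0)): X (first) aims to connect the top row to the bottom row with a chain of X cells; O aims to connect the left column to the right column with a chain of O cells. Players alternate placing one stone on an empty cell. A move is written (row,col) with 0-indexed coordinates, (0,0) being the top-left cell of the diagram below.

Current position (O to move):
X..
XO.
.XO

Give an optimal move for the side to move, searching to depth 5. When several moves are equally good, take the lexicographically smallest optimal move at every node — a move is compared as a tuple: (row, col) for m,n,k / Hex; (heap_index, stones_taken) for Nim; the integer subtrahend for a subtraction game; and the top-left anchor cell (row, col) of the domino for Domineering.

O's best at [X../XO./.XO]: (2,0)

p1 O@[X../XO./.XO]: (0,1)[XO./XO./.XO]-1 (0,2)[X.O/XO./.XO]-1 (1,2)[X../XOO/.XO]-1 (2,0)[X../XO./OXO]+1*
p2 X@[X../XO./OXO]: (0,1)[XX./XO./OXO]-1* (0,2)[X.X/XO./OXO]-1 (1,2)[X../XOX/OXO]-1
p3 O@[XX./XO./OXO]: (0,2)[XXO/XO./OXO]+1* (1,2)[XX./XOO/OXO]+1
p4 X@[XXO/XO./OXO] terminal -1; root [X../XO./.XO] d5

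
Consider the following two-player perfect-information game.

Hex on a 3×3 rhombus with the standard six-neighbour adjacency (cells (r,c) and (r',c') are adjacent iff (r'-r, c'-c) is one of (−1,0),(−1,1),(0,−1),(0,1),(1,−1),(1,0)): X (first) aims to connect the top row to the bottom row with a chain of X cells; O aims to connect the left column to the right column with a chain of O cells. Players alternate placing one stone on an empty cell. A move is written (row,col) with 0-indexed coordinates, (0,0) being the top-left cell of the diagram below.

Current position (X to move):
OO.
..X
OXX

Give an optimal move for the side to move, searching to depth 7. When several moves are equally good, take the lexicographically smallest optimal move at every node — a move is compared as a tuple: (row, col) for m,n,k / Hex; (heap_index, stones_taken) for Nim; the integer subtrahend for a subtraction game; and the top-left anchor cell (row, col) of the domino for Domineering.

X's best at [OO./..X/OXX]: (0,2)

[OO./..X/OXX] X move#1: (0,2):+1/OOX/..X/OXX*, (1,0):-1/OO./X.X/OXX, (1,1):-1/OO./.XX/OXX
[OOX/..X/OXX] end (terminal -1, O#2); searched OO./..X/OXX to 7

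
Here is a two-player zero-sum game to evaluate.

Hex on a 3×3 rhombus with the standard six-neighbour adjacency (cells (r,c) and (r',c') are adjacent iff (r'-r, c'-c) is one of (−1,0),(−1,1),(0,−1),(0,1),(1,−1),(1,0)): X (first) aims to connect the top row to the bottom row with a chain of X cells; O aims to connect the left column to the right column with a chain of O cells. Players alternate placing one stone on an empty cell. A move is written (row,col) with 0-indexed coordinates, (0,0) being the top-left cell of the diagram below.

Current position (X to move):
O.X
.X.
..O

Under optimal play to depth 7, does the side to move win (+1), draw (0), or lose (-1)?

value(O.X/.X./..O, X) = +1

p1 X@[O.X/.X./..O]: (0,1)[OXX/.X./..O]+1* (1,0)[O.X/XX./..O]+1 (1,2)[O.X/.XX/..O]+1 (2,0)[O.X/.X./X.O]+1 (2,1)[O.X/.X./.XO]+1
p2 O@[OXX/.X./..O]: (1,0)[OXX/OX./..O]-1* (1,2)[OXX/.XO/..O]-1 (2,0)[OXX/.X./O.O]-1 (2,1)[OXX/.X./.OO]-1
p3 X@[OXX/OX./..O]: (1,2)[OXX/OXX/..O]+1* (2,0)[OXX/OX./X.O]+1 (2,1)[OXX/OX./.XO]+1
p4 O@[OXX/OXX/..O]: (2,0)[OXX/OXX/O.O]-1* (2,1)[OXX/OXX/.OO]-1
p5 X@[OXX/OXX/O.O]: (2,1)[OXX/OXX/OXO]+1*
p6 O@[OXX/OXX/OXO] terminal -1; root [O.X/.X./..O] d7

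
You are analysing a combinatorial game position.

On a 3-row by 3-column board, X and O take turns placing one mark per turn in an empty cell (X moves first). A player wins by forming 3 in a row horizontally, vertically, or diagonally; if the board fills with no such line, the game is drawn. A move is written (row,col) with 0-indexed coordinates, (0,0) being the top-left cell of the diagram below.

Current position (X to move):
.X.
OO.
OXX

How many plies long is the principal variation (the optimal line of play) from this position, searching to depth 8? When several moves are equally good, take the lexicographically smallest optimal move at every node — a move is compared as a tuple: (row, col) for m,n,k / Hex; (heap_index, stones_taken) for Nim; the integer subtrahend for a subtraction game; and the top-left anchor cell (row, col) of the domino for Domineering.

[.X./OO./OXX] X move#1: (0,0):-1/XX./OO./OXX*, (0,2):-1/.XX/OO./OXX, (1,2):-1/.X./OOX/OXX
[XX./OO./OXX] O move#2: (0,2):+1/XXO/OO./OXX*, (1,2):+1/XX./OOO/OXX
[XXO/OO./OXX] end (terminal -1, X#3); searched .X./OO./OXX to 8

PV length from [.X./OO./OXX]: 2 plies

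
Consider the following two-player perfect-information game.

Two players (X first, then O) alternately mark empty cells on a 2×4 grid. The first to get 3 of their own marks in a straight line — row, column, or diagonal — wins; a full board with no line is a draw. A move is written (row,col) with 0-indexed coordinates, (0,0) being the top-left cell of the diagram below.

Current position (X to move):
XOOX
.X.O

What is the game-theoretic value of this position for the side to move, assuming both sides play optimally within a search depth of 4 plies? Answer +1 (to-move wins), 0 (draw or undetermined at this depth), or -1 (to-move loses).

value(XOOX/.X.O, X) = 0

ply 1, X at XOOX/.X.O | (1,0)=+0→XOOX/XX.O*; (1,2)=+0→XOOX/.XXO
ply 2, O at XOOX/XX.O | (1,2)=+0→XOOX/XXOO*
ply 3: XOOX/XXOO is terminal +0 (X); from XOOX/.X.O depth 4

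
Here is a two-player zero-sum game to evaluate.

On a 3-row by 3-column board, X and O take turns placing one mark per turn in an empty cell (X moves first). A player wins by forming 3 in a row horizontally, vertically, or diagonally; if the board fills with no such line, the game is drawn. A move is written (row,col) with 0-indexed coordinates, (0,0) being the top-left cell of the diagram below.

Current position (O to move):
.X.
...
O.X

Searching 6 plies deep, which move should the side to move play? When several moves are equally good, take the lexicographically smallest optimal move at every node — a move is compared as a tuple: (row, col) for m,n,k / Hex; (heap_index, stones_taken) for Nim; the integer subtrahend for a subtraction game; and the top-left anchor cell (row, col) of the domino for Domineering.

p1 O@[.X./.../O.X]: (0,0)[OX./.../O.X]+0* (0,2)[.XO/.../O.X]-1 (1,0)[.X./O../O.X]-1 (1,1)[.X./.O./O.X]-1 (1,2)[.X./..O/O.X]-1 (2,1)[.X./.../OOX]-1
p2 X@[OX./.../O.X]: (0,2)[OXX/.../O.X]-1 (1,0)[OX./X../O.X]+0* (1,1)[OX./.X./O.X]-1 (1,2)[OX./..X/O.X]-1 (2,1)[OX./.../OXX]-1
p3 O@[OX./X../O.X]: (0,2)[OXO/X../O.X]-1 (1,1)[OX./XO./O.X]+0* (1,2)[OX./X.O/O.X]+0 (2,1)[OX./X../OOX]-1
p4 X@[OX./XO./O.X]: (0,2)[OXX/XO./O.X]+0* (1,2)[OX./XOX/O.X]-1 (2,1)[OX./XO./OXX]-1
p5 O@[OXX/XO./O.X]: (1,2)[OXX/XOO/O.X]+0* (2,1)[OXX/XO./OOX]-1
p6 X@[OXX/XOO/O.X]: (2,1)[OXX/XOO/OXX]+0*
p7 O@[OXX/XOO/OXX] terminal +0; root [.X./.../O.X] d6

O's best at [.X./.../O.X]: (0,0)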